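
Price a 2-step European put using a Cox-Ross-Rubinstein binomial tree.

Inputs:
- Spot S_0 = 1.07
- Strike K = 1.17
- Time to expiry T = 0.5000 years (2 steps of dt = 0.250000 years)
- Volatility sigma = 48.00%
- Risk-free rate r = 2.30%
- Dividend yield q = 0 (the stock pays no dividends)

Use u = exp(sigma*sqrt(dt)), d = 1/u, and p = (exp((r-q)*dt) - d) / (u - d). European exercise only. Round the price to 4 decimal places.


dt = T/N = 0.250000
u = exp(sigma*sqrt(dt)) = 1.271249; d = 1/u = 0.786628
p = (exp((r-q)*dt) - d) / (u - d) = 0.452185
Discount per step: exp(-r*dt) = 0.994266
Stock lattice S(k, i) with i counting down-moves:
  k=0: S(0,0) = 1.0700
  k=1: S(1,0) = 1.3602; S(1,1) = 0.8417
  k=2: S(2,0) = 1.7292; S(2,1) = 1.0700; S(2,2) = 0.6621
Terminal payoffs V(N, i) = max(K - S_T, 0):
  V(2,0) = 0.000000; V(2,1) = 0.100000; V(2,2) = 0.507902
Backward induction: V(k, i) = exp(-r*dt) * [p * V(k+1, i) + (1-p) * V(k+1, i+1)].
  V(1,0) = exp(-r*dt) * [p*0.000000 + (1-p)*0.100000] = 0.054467
  V(1,1) = exp(-r*dt) * [p*0.100000 + (1-p)*0.507902] = 0.321600
  V(0,0) = exp(-r*dt) * [p*0.054467 + (1-p)*0.321600] = 0.199655

Answer: Price = V(0,0) = 0.1997


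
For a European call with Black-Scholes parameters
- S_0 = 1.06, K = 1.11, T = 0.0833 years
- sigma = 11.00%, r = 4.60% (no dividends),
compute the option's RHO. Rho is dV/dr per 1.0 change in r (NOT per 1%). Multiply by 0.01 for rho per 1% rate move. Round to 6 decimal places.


Answer: Rho = 0.008197

Derivation:
d1 = -1.3152153272; d2 = -1.3469632405
phi(d1) = 0.1679927909; exp(-qT) = 1.0000000000; exp(-rT) = 0.9961755320
N(d2) = 0.0889960360
Rho = K*T*exp(-rT)*N(d2) = 1.1100 * 0.0833 * 0.9961755320 * 0.0889960360 = 0.008197


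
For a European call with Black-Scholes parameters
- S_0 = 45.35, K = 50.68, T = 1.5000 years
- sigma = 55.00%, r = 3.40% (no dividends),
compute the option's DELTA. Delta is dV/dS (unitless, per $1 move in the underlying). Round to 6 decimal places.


d1 = 0.2475525905; d2 = -0.4260570887
phi(d1) = 0.3869036143; exp(-qT) = 1.0000000000; exp(-rT) = 0.9502786705
N(d1) = 0.5977597018
Delta = exp(-qT) * N(d1) = 1.0000000000 * 0.5977597018 = 0.597760

Answer: Delta = 0.597760


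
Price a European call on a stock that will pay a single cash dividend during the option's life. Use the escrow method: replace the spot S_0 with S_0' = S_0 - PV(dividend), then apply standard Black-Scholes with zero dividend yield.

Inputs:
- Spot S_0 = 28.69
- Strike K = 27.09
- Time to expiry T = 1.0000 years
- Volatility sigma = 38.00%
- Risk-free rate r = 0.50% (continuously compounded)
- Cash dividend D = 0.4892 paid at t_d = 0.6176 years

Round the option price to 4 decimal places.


Answer: Price = 4.8086

Derivation:
PV(D) = D * exp(-r * t_d) = 0.4892 * 0.99691676 = 0.48769168
S_0' = S_0 - PV(D) = 28.6900 - 0.48769168 = 28.20230832
d1 = (ln(S_0'/K) + (r + sigma^2/2)*T) / (sigma*sqrt(T)) = 0.30905046
d2 = d1 - sigma*sqrt(T) = -0.07094954
exp(-rT) = 0.99501248
N(d1) = 0.62135843; N(d2) = 0.47171896
C = S_0' * N(d1) - K * exp(-rT) * N(d2) = 28.20230832 * 0.62135843 - 27.0900 * 0.99501248 * 0.47171896 = 4.8086


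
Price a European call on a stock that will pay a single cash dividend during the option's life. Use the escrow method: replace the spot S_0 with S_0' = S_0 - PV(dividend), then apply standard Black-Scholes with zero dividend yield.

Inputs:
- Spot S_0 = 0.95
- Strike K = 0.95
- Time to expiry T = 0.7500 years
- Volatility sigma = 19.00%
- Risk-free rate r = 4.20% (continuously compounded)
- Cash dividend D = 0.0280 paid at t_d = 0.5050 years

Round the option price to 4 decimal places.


Answer: Price = 0.0615

Derivation:
PV(D) = D * exp(-r * t_d) = 0.0280 * 0.97901335 = 0.02741237
S_0' = S_0 - PV(D) = 0.9500 - 0.02741237 = 0.92258763
d1 = (ln(S_0'/K) + (r + sigma^2/2)*T) / (sigma*sqrt(T)) = 0.09576645
d2 = d1 - sigma*sqrt(T) = -0.06877837
exp(-rT) = 0.96899096
N(d1) = 0.53814697; N(d2) = 0.47258302
C = S_0' * N(d1) - K * exp(-rT) * N(d2) = 0.92258763 * 0.53814697 - 0.9500 * 0.96899096 * 0.47258302 = 0.0615


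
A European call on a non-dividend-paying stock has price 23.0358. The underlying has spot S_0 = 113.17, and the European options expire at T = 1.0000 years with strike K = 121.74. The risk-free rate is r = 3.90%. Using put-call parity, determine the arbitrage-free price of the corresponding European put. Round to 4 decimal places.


Put-call parity: C - P = S_0 * exp(-qT) - K * exp(-rT).
S_0 * exp(-qT) = 113.1700 * 1.00000000 = 113.17000000
K * exp(-rT) = 121.7400 * 0.96175071 = 117.08353133
P = C - S*exp(-qT) + K*exp(-rT)
P = 23.0358 - 113.17000000 + 117.08353133 = 26.9493

Answer: Put price = 26.9493


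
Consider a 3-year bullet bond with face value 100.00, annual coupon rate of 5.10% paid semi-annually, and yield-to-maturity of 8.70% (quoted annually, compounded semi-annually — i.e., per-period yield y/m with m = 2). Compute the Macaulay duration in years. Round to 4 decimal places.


Coupon per period c = face * coupon_rate / m = 2.550000
Periods per year m = 2; per-period yield y/m = 0.043500
Number of cashflows N = 6
Cashflows (t years, CF_t, discount factor 1/(1+y/m)^(m*t), PV):
  t = 0.5000: CF_t = 2.550000, DF = 0.958313, PV = 2.443699
  t = 1.0000: CF_t = 2.550000, DF = 0.918365, PV = 2.341830
  t = 1.5000: CF_t = 2.550000, DF = 0.880081, PV = 2.244207
  t = 2.0000: CF_t = 2.550000, DF = 0.843393, PV = 2.150653
  t = 2.5000: CF_t = 2.550000, DF = 0.808235, PV = 2.061000
  t = 3.0000: CF_t = 102.550000, DF = 0.774543, PV = 79.429338
Price P = sum_t PV_t = 90.670726
Macaulay numerator sum_t t * PV_t:
  t * PV_t at t = 0.5000: 1.221850
  t * PV_t at t = 1.0000: 2.341830
  t * PV_t at t = 1.5000: 3.366310
  t * PV_t at t = 2.0000: 4.301306
  t * PV_t at t = 2.5000: 5.152499
  t * PV_t at t = 3.0000: 238.288015
Macaulay duration D = (sum_t t * PV_t) / P = 254.671809 / 90.670726 = 2.808754

Answer: Macaulay duration = 2.8088 years


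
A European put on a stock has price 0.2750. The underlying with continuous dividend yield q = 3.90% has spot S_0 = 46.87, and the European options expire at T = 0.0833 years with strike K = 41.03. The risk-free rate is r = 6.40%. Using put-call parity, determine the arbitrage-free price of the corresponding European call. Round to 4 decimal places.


Answer: Call price = 6.1811

Derivation:
Put-call parity: C - P = S_0 * exp(-qT) - K * exp(-rT).
S_0 * exp(-qT) = 46.8700 * 0.99675657 = 46.71798050
K * exp(-rT) = 41.0300 * 0.99468299 = 40.81184290
C = P + S*exp(-qT) - K*exp(-rT)
C = 0.2750 + 46.71798050 - 40.81184290 = 6.1811


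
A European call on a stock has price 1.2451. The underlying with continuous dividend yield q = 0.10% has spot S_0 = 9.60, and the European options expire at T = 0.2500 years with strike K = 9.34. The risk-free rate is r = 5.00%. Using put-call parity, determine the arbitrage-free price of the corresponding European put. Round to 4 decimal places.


Answer: Put price = 0.8715

Derivation:
Put-call parity: C - P = S_0 * exp(-qT) - K * exp(-rT).
S_0 * exp(-qT) = 9.6000 * 0.99975003 = 9.59760030
K * exp(-rT) = 9.3400 * 0.98757780 = 9.22397666
P = C - S*exp(-qT) + K*exp(-rT)
P = 1.2451 - 9.59760030 + 9.22397666 = 0.8715


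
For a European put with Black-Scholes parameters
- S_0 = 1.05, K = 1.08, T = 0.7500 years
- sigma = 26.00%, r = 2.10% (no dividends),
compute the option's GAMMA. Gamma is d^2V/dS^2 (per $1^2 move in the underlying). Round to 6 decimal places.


Answer: Gamma = 1.684616

Derivation:
d1 = 0.0574202513; d2 = -0.1677463537
phi(d1) = 0.3982851488; exp(-qT) = 1.0000000000; exp(-rT) = 0.9843733826
Gamma = exp(-qT) * phi(d1) / (S * sigma * sqrt(T)) = 1.0000000000 * 0.3982851488 / (1.0500 * 0.2600 * 0.8660254038) = 1.684616


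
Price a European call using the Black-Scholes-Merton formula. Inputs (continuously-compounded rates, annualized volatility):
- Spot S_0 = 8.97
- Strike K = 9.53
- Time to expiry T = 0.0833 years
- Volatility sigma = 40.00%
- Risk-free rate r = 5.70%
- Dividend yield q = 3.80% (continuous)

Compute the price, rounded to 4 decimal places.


Answer: Price = 0.2066

Derivation:
d1 = (ln(S/K) + (r - q + 0.5*sigma^2) * T) / (sigma * sqrt(T)) = -0.45312880
d2 = d1 - sigma * sqrt(T) = -0.56857576
exp(-rT) = 0.99526315; exp(-qT) = 0.99683960
C = S_0 * exp(-qT) * N(d1) - K * exp(-rT) * N(d2)
N(d1) = 0.32522800; N(d2) = 0.28482204
C = 8.9700 * 0.99683960 * 0.32522800 - 9.5300 * 0.99526315 * 0.28482204 = 0.2066


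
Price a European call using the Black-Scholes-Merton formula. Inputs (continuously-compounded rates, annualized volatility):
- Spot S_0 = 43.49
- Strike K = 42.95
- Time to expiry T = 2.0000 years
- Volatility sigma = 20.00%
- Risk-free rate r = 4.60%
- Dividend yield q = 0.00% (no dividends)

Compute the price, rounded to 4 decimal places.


Answer: Price = 7.1171

Derivation:
d1 = (ln(S/K) + (r - q + 0.5*sigma^2) * T) / (sigma * sqrt(T)) = 0.51086477
d2 = d1 - sigma * sqrt(T) = 0.22802206
exp(-rT) = 0.91210515; exp(-qT) = 1.00000000
C = S_0 * exp(-qT) * N(d1) - K * exp(-rT) * N(d2)
N(d1) = 0.69527713; N(d2) = 0.59018545
C = 43.4900 * 1.00000000 * 0.69527713 - 42.9500 * 0.91210515 * 0.59018545 = 7.1171


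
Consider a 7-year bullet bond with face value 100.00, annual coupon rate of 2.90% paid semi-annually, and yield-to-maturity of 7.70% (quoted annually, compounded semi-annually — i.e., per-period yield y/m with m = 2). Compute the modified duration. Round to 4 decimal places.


Answer: Modified duration = 6.0286

Derivation:
Coupon per period c = face * coupon_rate / m = 1.450000
Periods per year m = 2; per-period yield y/m = 0.038500
Number of cashflows N = 14
Cashflows (t years, CF_t, discount factor 1/(1+y/m)^(m*t), PV):
  t = 0.5000: CF_t = 1.450000, DF = 0.962927, PV = 1.396245
  t = 1.0000: CF_t = 1.450000, DF = 0.927229, PV = 1.344482
  t = 1.5000: CF_t = 1.450000, DF = 0.892854, PV = 1.294638
  t = 2.0000: CF_t = 1.450000, DF = 0.859754, PV = 1.246643
  t = 2.5000: CF_t = 1.450000, DF = 0.827880, PV = 1.200426
  t = 3.0000: CF_t = 1.450000, DF = 0.797188, PV = 1.155923
  t = 3.5000: CF_t = 1.450000, DF = 0.767635, PV = 1.113070
  t = 4.0000: CF_t = 1.450000, DF = 0.739176, PV = 1.071806
  t = 4.5000: CF_t = 1.450000, DF = 0.711773, PV = 1.032071
  t = 5.0000: CF_t = 1.450000, DF = 0.685386, PV = 0.993809
  t = 5.5000: CF_t = 1.450000, DF = 0.659977, PV = 0.956966
  t = 6.0000: CF_t = 1.450000, DF = 0.635509, PV = 0.921489
  t = 6.5000: CF_t = 1.450000, DF = 0.611949, PV = 0.887327
  t = 7.0000: CF_t = 101.450000, DF = 0.589263, PV = 59.780706
Price P = sum_t PV_t = 74.395600
First compute Macaulay numerator sum_t t * PV_t:
  t * PV_t at t = 0.5000: 0.698122
  t * PV_t at t = 1.0000: 1.344482
  t * PV_t at t = 1.5000: 1.941958
  t * PV_t at t = 2.0000: 2.493285
  t * PV_t at t = 2.5000: 3.001066
  t * PV_t at t = 3.0000: 3.467770
  t * PV_t at t = 3.5000: 3.895745
  t * PV_t at t = 4.0000: 4.287222
  t * PV_t at t = 4.5000: 4.644319
  t * PV_t at t = 5.0000: 4.969046
  t * PV_t at t = 5.5000: 5.263313
  t * PV_t at t = 6.0000: 5.528932
  t * PV_t at t = 6.5000: 5.767623
  t * PV_t at t = 7.0000: 418.464942
Macaulay duration D = 465.767824 / 74.395600 = 6.260690
Modified duration = D / (1 + y/m) = 6.260690 / (1 + 0.038500) = 6.028590


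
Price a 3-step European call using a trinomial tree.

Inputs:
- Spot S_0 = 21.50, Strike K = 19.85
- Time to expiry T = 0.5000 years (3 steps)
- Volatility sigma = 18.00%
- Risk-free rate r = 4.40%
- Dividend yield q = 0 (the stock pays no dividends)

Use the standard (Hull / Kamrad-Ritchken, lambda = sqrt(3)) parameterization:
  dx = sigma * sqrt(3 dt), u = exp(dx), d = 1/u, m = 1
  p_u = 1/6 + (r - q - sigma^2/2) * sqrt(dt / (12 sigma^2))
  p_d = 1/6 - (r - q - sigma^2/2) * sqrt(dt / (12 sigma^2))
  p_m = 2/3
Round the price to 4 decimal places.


Answer: Price = V(0,0) = 2.4241

Derivation:
dt = T/N = 0.166667; dx = sigma*sqrt(3*dt) = 0.127279
u = exp(dx) = 1.135734; d = 1/u = 0.880488
p_u = 0.184868, p_m = 0.666667, p_d = 0.148465
Discount per step: exp(-r*dt) = 0.992693
Stock lattice S(k, j) with j the centered position index:
  k=0: S(0,+0) = 21.5000
  k=1: S(1,-1) = 18.9305; S(1,+0) = 21.5000; S(1,+1) = 24.4183
  k=2: S(2,-2) = 16.6681; S(2,-1) = 18.9305; S(2,+0) = 21.5000; S(2,+1) = 24.4183; S(2,+2) = 27.7327
  k=3: S(3,-3) = 14.6760; S(3,-2) = 16.6681; S(3,-1) = 18.9305; S(3,+0) = 21.5000; S(3,+1) = 24.4183; S(3,+2) = 27.7327; S(3,+3) = 31.4969
Terminal payoffs V(N, j) = max(S_T - K, 0):
  V(3,-3) = 0.000000; V(3,-2) = 0.000000; V(3,-1) = 0.000000; V(3,+0) = 1.650000; V(3,+1) = 4.568283; V(3,+2) = 7.882677; V(3,+3) = 11.646946
Backward induction: V(k, j) = exp(-r*dt) * [p_u * V(k+1, j+1) + p_m * V(k+1, j) + p_d * V(k+1, j-1)]
  V(2,-2) = exp(-r*dt) * [p_u*0.000000 + p_m*0.000000 + p_d*0.000000] = 0.000000
  V(2,-1) = exp(-r*dt) * [p_u*1.650000 + p_m*0.000000 + p_d*0.000000] = 0.302804
  V(2,+0) = exp(-r*dt) * [p_u*4.568283 + p_m*1.650000 + p_d*0.000000] = 1.930322
  V(2,+1) = exp(-r*dt) * [p_u*7.882677 + p_m*4.568283 + p_d*1.650000] = 4.713056
  V(2,+2) = exp(-r*dt) * [p_u*11.646946 + p_m*7.882677 + p_d*4.568283] = 8.027414
  V(1,-1) = exp(-r*dt) * [p_u*1.930322 + p_m*0.302804 + p_d*0.000000] = 0.554642
  V(1,+0) = exp(-r*dt) * [p_u*4.713056 + p_m*1.930322 + p_d*0.302804] = 2.187034
  V(1,+1) = exp(-r*dt) * [p_u*8.027414 + p_m*4.713056 + p_d*1.930322] = 4.876742
  V(0,+0) = exp(-r*dt) * [p_u*4.876742 + p_m*2.187034 + p_d*0.554642] = 2.424080


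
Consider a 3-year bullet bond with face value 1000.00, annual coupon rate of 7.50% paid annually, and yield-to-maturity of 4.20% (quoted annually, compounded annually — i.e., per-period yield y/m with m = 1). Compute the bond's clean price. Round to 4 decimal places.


Answer: Price = 1091.2315

Derivation:
Coupon per period c = face * coupon_rate / m = 75.000000
Periods per year m = 1; per-period yield y/m = 0.042000
Number of cashflows N = 3
Cashflows (t years, CF_t, discount factor 1/(1+y/m)^(m*t), PV):
  t = 1.0000: CF_t = 75.000000, DF = 0.959693, PV = 71.976967
  t = 2.0000: CF_t = 75.000000, DF = 0.921010, PV = 69.075784
  t = 3.0000: CF_t = 1075.000000, DF = 0.883887, PV = 950.178736
Price P = sum_t PV_t = 1091.231488


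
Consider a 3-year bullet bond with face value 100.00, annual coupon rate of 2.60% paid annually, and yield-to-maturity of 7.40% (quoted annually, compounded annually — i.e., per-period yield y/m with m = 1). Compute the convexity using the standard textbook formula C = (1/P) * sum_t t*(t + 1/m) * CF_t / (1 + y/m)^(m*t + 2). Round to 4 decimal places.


Answer: Convexity = 10.0295

Derivation:
Coupon per period c = face * coupon_rate / m = 2.600000
Periods per year m = 1; per-period yield y/m = 0.074000
Number of cashflows N = 3
Cashflows (t years, CF_t, discount factor 1/(1+y/m)^(m*t), PV):
  t = 1.0000: CF_t = 2.600000, DF = 0.931099, PV = 2.420857
  t = 2.0000: CF_t = 2.600000, DF = 0.866945, PV = 2.254056
  t = 3.0000: CF_t = 102.600000, DF = 0.807211, PV = 82.819865
Price P = sum_t PV_t = 87.494778
Convexity numerator sum_t t*(t + 1/m) * CF_t / (1+y/m)^(m*t + 2):
  t = 1.0000: term = 4.197498
  t = 2.0000: term = 11.724855
  t = 3.0000: term = 861.602995
Convexity = (1/P) * sum = 877.525348 / 87.494778 = 10.029460


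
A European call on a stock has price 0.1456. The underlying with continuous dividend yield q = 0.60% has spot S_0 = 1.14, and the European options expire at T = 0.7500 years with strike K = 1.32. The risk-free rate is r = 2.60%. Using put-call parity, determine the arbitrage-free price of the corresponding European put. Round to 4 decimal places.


Put-call parity: C - P = S_0 * exp(-qT) - K * exp(-rT).
S_0 * exp(-qT) = 1.1400 * 0.99551011 = 1.13488153
K * exp(-rT) = 1.3200 * 0.98068890 = 1.29450934
P = C - S*exp(-qT) + K*exp(-rT)
P = 0.1456 - 1.13488153 + 1.29450934 = 0.3052

Answer: Put price = 0.3052


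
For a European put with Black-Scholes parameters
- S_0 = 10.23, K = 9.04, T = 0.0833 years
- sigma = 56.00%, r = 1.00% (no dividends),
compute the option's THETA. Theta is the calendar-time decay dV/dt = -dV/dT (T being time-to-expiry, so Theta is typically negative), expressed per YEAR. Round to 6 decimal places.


d1 = 0.8511011001; d2 = 0.6894753595
phi(d1) = 0.2777246637; exp(-qT) = 1.0000000000; exp(-rT) = 0.9991673468
Theta = -S*exp(-qT)*phi(d1)*sigma/(2*sqrt(T)) + r*K*exp(-rT)*N(-d2) - q*S*exp(-qT)*N(-d1)
N(-d1) = 0.1973565972; N(-d2) = 0.2452620871; sqrt(T) = 0.2886173938
Term 1 = -10.2300 * 1.0000000000 * 0.2777246637 * 0.5600 / (2 * 0.2886173938) = -2.7562944708
Term 2 = 0.0100 * 9.0400 * 0.9991673468 * 0.2452620871 = 0.0221532313
Term 3 = 0 (no dividend yield, q = 0)
Theta = -2.7562944708 + (0.0221532313) + (0.0000000000) = -2.734141

Answer: Theta = -2.734141


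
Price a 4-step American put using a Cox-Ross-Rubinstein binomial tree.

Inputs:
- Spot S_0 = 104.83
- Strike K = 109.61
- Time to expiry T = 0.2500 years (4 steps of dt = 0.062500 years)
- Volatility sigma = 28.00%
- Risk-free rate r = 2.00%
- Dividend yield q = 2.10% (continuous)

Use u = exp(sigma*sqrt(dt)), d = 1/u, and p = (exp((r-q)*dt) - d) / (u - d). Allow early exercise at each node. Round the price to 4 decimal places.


dt = T/N = 0.062500
u = exp(sigma*sqrt(dt)) = 1.072508; d = 1/u = 0.932394
p = (exp((r-q)*dt) - d) / (u - d) = 0.482061
Discount per step: exp(-r*dt) = 0.998751
Stock lattice S(k, i) with i counting down-moves:
  k=0: S(0,0) = 104.8300
  k=1: S(1,0) = 112.4310; S(1,1) = 97.7428
  k=2: S(2,0) = 120.5832; S(2,1) = 104.8300; S(2,2) = 91.1348
  k=3: S(3,0) = 129.3265; S(3,1) = 112.4310; S(3,2) = 97.7428; S(3,3) = 84.9735
  k=4: S(4,0) = 138.7037; S(4,1) = 120.5832; S(4,2) = 104.8300; S(4,3) = 91.1348; S(4,4) = 79.2288
Terminal payoffs V(N, i) = max(K - S_T, 0):
  V(4,0) = 0.000000; V(4,1) = 0.000000; V(4,2) = 4.780000; V(4,3) = 18.475176; V(4,4) = 30.381190
Backward induction: V(k, i) = exp(-r*dt) * [p * V(k+1, i) + (1-p) * V(k+1, i+1)]; then take max(V_cont, immediate exercise) for American.
  V(3,0) = exp(-r*dt) * [p*0.000000 + (1-p)*0.000000] = 0.000000; exercise = 0.000000; V(3,0) = max -> 0.000000
  V(3,1) = exp(-r*dt) * [p*0.000000 + (1-p)*4.780000] = 2.472655; exercise = 0.000000; V(3,1) = max -> 2.472655
  V(3,2) = exp(-r*dt) * [p*4.780000 + (1-p)*18.475176] = 11.858432; exercise = 11.867156; V(3,2) = max -> 11.867156
  V(3,3) = exp(-r*dt) * [p*18.475176 + (1-p)*30.381190] = 24.610981; exercise = 24.636453; V(3,3) = max -> 24.636453
  V(2,0) = exp(-r*dt) * [p*0.000000 + (1-p)*2.472655] = 1.279084; exercise = 0.000000; V(2,0) = max -> 1.279084
  V(2,1) = exp(-r*dt) * [p*2.472655 + (1-p)*11.867156] = 7.329265; exercise = 4.780000; V(2,1) = max -> 7.329265
  V(2,2) = exp(-r*dt) * [p*11.867156 + (1-p)*24.636453] = 18.457785; exercise = 18.475176; V(2,2) = max -> 18.475176
  V(1,0) = exp(-r*dt) * [p*1.279084 + (1-p)*7.329265] = 4.407196; exercise = 0.000000; V(1,0) = max -> 4.407196
  V(1,1) = exp(-r*dt) * [p*7.329265 + (1-p)*18.475176] = 13.085799; exercise = 11.867156; V(1,1) = max -> 13.085799
  V(0,0) = exp(-r*dt) * [p*4.407196 + (1-p)*13.085799] = 8.891061; exercise = 4.780000; V(0,0) = max -> 8.891061

Answer: Price = V(0,0) = 8.8911


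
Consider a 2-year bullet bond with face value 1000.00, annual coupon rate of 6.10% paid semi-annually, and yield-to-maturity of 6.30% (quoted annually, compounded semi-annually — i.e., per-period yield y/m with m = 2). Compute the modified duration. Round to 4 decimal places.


Answer: Modified duration = 1.8544

Derivation:
Coupon per period c = face * coupon_rate / m = 30.500000
Periods per year m = 2; per-period yield y/m = 0.031500
Number of cashflows N = 4
Cashflows (t years, CF_t, discount factor 1/(1+y/m)^(m*t), PV):
  t = 0.5000: CF_t = 30.500000, DF = 0.969462, PV = 29.568589
  t = 1.0000: CF_t = 30.500000, DF = 0.939856, PV = 28.665622
  t = 1.5000: CF_t = 30.500000, DF = 0.911155, PV = 27.790230
  t = 2.0000: CF_t = 1030.500000, DF = 0.883330, PV = 910.271754
Price P = sum_t PV_t = 996.296196
First compute Macaulay numerator sum_t t * PV_t:
  t * PV_t at t = 0.5000: 14.784295
  t * PV_t at t = 1.0000: 28.665622
  t * PV_t at t = 1.5000: 41.685345
  t * PV_t at t = 2.0000: 1820.543509
Macaulay duration D = 1905.678771 / 996.296196 = 1.912763
Modified duration = D / (1 + y/m) = 1.912763 / (1 + 0.031500) = 1.854351


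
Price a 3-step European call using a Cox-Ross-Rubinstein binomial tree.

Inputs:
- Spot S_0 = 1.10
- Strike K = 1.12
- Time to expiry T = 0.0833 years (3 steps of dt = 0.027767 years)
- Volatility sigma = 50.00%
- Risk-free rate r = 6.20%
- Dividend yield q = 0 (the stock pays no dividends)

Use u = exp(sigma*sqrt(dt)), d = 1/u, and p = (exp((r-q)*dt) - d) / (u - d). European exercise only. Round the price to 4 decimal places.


dt = T/N = 0.027767
u = exp(sigma*sqrt(dt)) = 1.086886; d = 1/u = 0.920060
p = (exp((r-q)*dt) - d) / (u - d) = 0.489511
Discount per step: exp(-r*dt) = 0.998280
Stock lattice S(k, i) with i counting down-moves:
  k=0: S(0,0) = 1.1000
  k=1: S(1,0) = 1.1956; S(1,1) = 1.0121
  k=2: S(2,0) = 1.2995; S(2,1) = 1.1000; S(2,2) = 0.9312
  k=3: S(3,0) = 1.4124; S(3,1) = 1.1956; S(3,2) = 1.0121; S(3,3) = 0.8567
Terminal payoffs V(N, i) = max(S_T - K, 0):
  V(3,0) = 0.292357; V(3,1) = 0.075575; V(3,2) = 0.000000; V(3,3) = 0.000000
Backward induction: V(k, i) = exp(-r*dt) * [p * V(k+1, i) + (1-p) * V(k+1, i+1)].
  V(2,0) = exp(-r*dt) * [p*0.292357 + (1-p)*0.075575] = 0.181380
  V(2,1) = exp(-r*dt) * [p*0.075575 + (1-p)*0.000000] = 0.036931
  V(2,2) = exp(-r*dt) * [p*0.000000 + (1-p)*0.000000] = 0.000000
  V(1,0) = exp(-r*dt) * [p*0.181380 + (1-p)*0.036931] = 0.107455
  V(1,1) = exp(-r*dt) * [p*0.036931 + (1-p)*0.000000] = 0.018047
  V(0,0) = exp(-r*dt) * [p*0.107455 + (1-p)*0.018047] = 0.061707

Answer: Price = V(0,0) = 0.0617


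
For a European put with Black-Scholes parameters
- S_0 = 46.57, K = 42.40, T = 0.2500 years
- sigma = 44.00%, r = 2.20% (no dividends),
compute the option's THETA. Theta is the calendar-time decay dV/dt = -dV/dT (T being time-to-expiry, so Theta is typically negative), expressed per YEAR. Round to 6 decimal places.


Answer: Theta = -6.642910

Derivation:
d1 = 0.5614008853; d2 = 0.3414008853
phi(d1) = 0.3407780102; exp(-qT) = 1.0000000000; exp(-rT) = 0.9945150973
Theta = -S*exp(-qT)*phi(d1)*sigma/(2*sqrt(T)) + r*K*exp(-rT)*N(-d2) - q*S*exp(-qT)*N(-d1)
N(-d1) = 0.2872621403; N(-d2) = 0.3664009044; sqrt(T) = 0.5000000000
Term 1 = -46.5700 * 1.0000000000 * 0.3407780102 * 0.4400 / (2 * 0.5000000000) = -6.9828140514
Term 2 = 0.0220 * 42.4000 * 0.9945150973 * 0.3664009044 = 0.3399041404
Term 3 = 0 (no dividend yield, q = 0)
Theta = -6.9828140514 + (0.3399041404) + (0.0000000000) = -6.642910


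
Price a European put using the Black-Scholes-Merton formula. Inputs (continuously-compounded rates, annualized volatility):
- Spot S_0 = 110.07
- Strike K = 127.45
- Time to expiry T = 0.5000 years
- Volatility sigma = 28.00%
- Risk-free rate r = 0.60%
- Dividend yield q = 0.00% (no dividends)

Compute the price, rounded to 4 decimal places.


Answer: Price = 20.1936

Derivation:
d1 = (ln(S/K) + (r - q + 0.5*sigma^2) * T) / (sigma * sqrt(T)) = -0.62633298
d2 = d1 - sigma * sqrt(T) = -0.82432288
exp(-rT) = 0.99700450; exp(-qT) = 1.00000000
P = K * exp(-rT) * N(-d2) - S_0 * exp(-qT) * N(-d1)
N(-d1) = 0.73445172; N(-d2) = 0.79512194
P = 127.4500 * 0.99700450 * 0.79512194 - 110.0700 * 1.00000000 * 0.73445172 = 20.1936


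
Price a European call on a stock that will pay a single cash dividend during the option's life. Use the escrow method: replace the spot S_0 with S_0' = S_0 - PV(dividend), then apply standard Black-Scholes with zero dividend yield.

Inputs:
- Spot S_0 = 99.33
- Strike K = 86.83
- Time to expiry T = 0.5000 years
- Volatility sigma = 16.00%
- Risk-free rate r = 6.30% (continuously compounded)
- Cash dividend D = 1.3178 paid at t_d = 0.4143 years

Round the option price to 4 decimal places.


Answer: Price = 14.3264

Derivation:
PV(D) = D * exp(-r * t_d) = 1.3178 * 0.97423678 = 1.28384923
S_0' = S_0 - PV(D) = 99.3300 - 1.28384923 = 98.04615077
d1 = (ln(S_0'/K) + (r + sigma^2/2)*T) / (sigma*sqrt(T)) = 1.40878749
d2 = d1 - sigma*sqrt(T) = 1.29565040
exp(-rT) = 0.96899096
N(d1) = 0.92055099; N(d2) = 0.90245202
C = S_0' * N(d1) - K * exp(-rT) * N(d2) = 98.04615077 * 0.92055099 - 86.8300 * 0.96899096 * 0.90245202 = 14.3264


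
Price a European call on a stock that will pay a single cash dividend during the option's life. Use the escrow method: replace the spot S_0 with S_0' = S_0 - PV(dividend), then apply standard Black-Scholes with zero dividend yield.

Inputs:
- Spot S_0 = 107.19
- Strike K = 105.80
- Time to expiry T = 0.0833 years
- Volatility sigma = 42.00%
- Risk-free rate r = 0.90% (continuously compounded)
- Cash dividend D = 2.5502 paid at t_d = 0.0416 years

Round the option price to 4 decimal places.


PV(D) = D * exp(-r * t_d) = 2.5502 * 0.99962567 = 2.54924538
S_0' = S_0 - PV(D) = 107.1900 - 2.54924538 = 104.64075462
d1 = (ln(S_0'/K) + (r + sigma^2/2)*T) / (sigma*sqrt(T)) = -0.02409402
d2 = d1 - sigma*sqrt(T) = -0.14531332
exp(-rT) = 0.99925058
N(d1) = 0.49038881; N(d2) = 0.44223175
C = S_0' * N(d1) - K * exp(-rT) * N(d2) = 104.64075462 * 0.49038881 - 105.8000 * 0.99925058 * 0.44223175 = 4.5616

Answer: Price = 4.5616


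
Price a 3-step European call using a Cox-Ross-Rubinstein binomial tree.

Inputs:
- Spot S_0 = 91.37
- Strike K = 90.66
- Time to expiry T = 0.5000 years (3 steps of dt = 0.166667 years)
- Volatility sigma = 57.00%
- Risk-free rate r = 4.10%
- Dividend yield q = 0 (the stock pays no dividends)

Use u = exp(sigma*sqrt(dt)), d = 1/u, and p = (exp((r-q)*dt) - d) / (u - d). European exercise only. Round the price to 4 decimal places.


dt = T/N = 0.166667
u = exp(sigma*sqrt(dt)) = 1.262005; d = 1/u = 0.792390
p = (exp((r-q)*dt) - d) / (u - d) = 0.456686
Discount per step: exp(-r*dt) = 0.993190
Stock lattice S(k, i) with i counting down-moves:
  k=0: S(0,0) = 91.3700
  k=1: S(1,0) = 115.3094; S(1,1) = 72.4007
  k=2: S(2,0) = 145.5210; S(2,1) = 91.3700; S(2,2) = 57.3696
  k=3: S(3,0) = 183.6482; S(3,1) = 115.3094; S(3,2) = 72.4007; S(3,3) = 45.4591
Terminal payoffs V(N, i) = max(S_T - K, 0):
  V(3,0) = 92.988164; V(3,1) = 24.649374; V(3,2) = 0.000000; V(3,3) = 0.000000
Backward induction: V(k, i) = exp(-r*dt) * [p * V(k+1, i) + (1-p) * V(k+1, i+1)].
  V(2,0) = exp(-r*dt) * [p*92.988164 + (1-p)*24.649374] = 55.478375
  V(2,1) = exp(-r*dt) * [p*24.649374 + (1-p)*0.000000] = 11.180375
  V(2,2) = exp(-r*dt) * [p*0.000000 + (1-p)*0.000000] = 0.000000
  V(1,0) = exp(-r*dt) * [p*55.478375 + (1-p)*11.180375] = 31.196765
  V(1,1) = exp(-r*dt) * [p*11.180375 + (1-p)*0.000000] = 5.071155
  V(0,0) = exp(-r*dt) * [p*31.196765 + (1-p)*5.071155] = 16.886581

Answer: Price = V(0,0) = 16.8866


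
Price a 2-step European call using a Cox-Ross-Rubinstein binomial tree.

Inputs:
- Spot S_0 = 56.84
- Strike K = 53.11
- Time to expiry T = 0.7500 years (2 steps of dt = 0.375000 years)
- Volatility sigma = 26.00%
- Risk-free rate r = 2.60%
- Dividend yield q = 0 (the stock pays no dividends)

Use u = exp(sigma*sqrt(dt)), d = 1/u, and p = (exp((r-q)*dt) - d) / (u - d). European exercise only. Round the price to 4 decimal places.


dt = T/N = 0.375000
u = exp(sigma*sqrt(dt)) = 1.172592; d = 1/u = 0.852811
p = (exp((r-q)*dt) - d) / (u - d) = 0.490918
Discount per step: exp(-r*dt) = 0.990297
Stock lattice S(k, i) with i counting down-moves:
  k=0: S(0,0) = 56.8400
  k=1: S(1,0) = 66.6501; S(1,1) = 48.4738
  k=2: S(2,0) = 78.1534; S(2,1) = 56.8400; S(2,2) = 41.3390
Terminal payoffs V(N, i) = max(S_T - K, 0):
  V(2,0) = 25.043432; V(2,1) = 3.730000; V(2,2) = 0.000000
Backward induction: V(k, i) = exp(-r*dt) * [p * V(k+1, i) + (1-p) * V(k+1, i+1)].
  V(1,0) = exp(-r*dt) * [p*25.043432 + (1-p)*3.730000] = 14.055446
  V(1,1) = exp(-r*dt) * [p*3.730000 + (1-p)*0.000000] = 1.813359
  V(0,0) = exp(-r*dt) * [p*14.055446 + (1-p)*1.813359] = 7.747319

Answer: Price = V(0,0) = 7.7473


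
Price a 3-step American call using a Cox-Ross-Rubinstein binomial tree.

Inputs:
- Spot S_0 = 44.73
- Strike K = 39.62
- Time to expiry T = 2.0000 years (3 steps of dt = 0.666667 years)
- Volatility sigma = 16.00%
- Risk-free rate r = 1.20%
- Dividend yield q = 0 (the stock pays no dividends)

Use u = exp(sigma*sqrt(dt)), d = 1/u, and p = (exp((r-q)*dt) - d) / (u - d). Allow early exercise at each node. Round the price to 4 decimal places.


dt = T/N = 0.666667
u = exp(sigma*sqrt(dt)) = 1.139557; d = 1/u = 0.877534
p = (exp((r-q)*dt) - d) / (u - d) = 0.498041
Discount per step: exp(-r*dt) = 0.992032
Stock lattice S(k, i) with i counting down-moves:
  k=0: S(0,0) = 44.7300
  k=1: S(1,0) = 50.9724; S(1,1) = 39.2521
  k=2: S(2,0) = 58.0859; S(2,1) = 44.7300; S(2,2) = 34.4451
  k=3: S(3,0) = 66.1922; S(3,1) = 50.9724; S(3,2) = 39.2521; S(3,3) = 30.2267
Terminal payoffs V(N, i) = max(S_T - K, 0):
  V(3,0) = 26.572210; V(3,1) = 11.352378; V(3,2) = 0.000000; V(3,3) = 0.000000
Backward induction: V(k, i) = exp(-r*dt) * [p * V(k+1, i) + (1-p) * V(k+1, i+1)]; then take max(V_cont, immediate exercise) for American.
  V(2,0) = exp(-r*dt) * [p*26.572210 + (1-p)*11.352378] = 18.781617; exercise = 18.465922; V(2,0) = max -> 18.781617
  V(2,1) = exp(-r*dt) * [p*11.352378 + (1-p)*0.000000] = 5.608895; exercise = 5.110000; V(2,1) = max -> 5.608895
  V(2,2) = exp(-r*dt) * [p*0.000000 + (1-p)*0.000000] = 0.000000; exercise = 0.000000; V(2,2) = max -> 0.000000
  V(1,0) = exp(-r*dt) * [p*18.781617 + (1-p)*5.608895] = 12.072479; exercise = 11.352378; V(1,0) = max -> 12.072479
  V(1,1) = exp(-r*dt) * [p*5.608895 + (1-p)*0.000000] = 2.771199; exercise = 0.000000; V(1,1) = max -> 2.771199
  V(0,0) = exp(-r*dt) * [p*12.072479 + (1-p)*2.771199] = 7.344622; exercise = 5.110000; V(0,0) = max -> 7.344622

Answer: Price = V(0,0) = 7.3446


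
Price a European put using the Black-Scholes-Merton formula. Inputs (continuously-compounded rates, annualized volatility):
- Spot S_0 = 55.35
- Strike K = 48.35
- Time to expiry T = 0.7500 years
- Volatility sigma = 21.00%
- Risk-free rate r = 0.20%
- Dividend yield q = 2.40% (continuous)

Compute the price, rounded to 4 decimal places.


Answer: Price = 1.4377

Derivation:
d1 = (ln(S/K) + (r - q + 0.5*sigma^2) * T) / (sigma * sqrt(T)) = 0.74367079
d2 = d1 - sigma * sqrt(T) = 0.56180546
exp(-rT) = 0.99850112; exp(-qT) = 0.98216103
P = K * exp(-rT) * N(-d2) - S_0 * exp(-qT) * N(-d1)
N(-d1) = 0.22853783; N(-d2) = 0.28712429
P = 48.3500 * 0.99850112 * 0.28712429 - 55.3500 * 0.98216103 * 0.22853783 = 1.4377


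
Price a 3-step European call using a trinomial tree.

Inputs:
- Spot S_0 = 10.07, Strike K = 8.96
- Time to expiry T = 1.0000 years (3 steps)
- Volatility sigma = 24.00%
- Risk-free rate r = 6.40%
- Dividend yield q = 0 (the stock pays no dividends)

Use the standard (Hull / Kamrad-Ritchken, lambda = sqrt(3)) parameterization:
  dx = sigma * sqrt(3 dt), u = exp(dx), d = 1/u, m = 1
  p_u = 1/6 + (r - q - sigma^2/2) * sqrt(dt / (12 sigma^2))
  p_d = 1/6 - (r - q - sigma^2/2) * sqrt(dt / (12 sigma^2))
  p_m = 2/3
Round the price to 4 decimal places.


dt = T/N = 0.333333; dx = sigma*sqrt(3*dt) = 0.240000
u = exp(dx) = 1.271249; d = 1/u = 0.786628
p_u = 0.191111, p_m = 0.666667, p_d = 0.142222
Discount per step: exp(-r*dt) = 0.978893
Stock lattice S(k, j) with j the centered position index:
  k=0: S(0,+0) = 10.0700
  k=1: S(1,-1) = 7.9213; S(1,+0) = 10.0700; S(1,+1) = 12.8015
  k=2: S(2,-2) = 6.2311; S(2,-1) = 7.9213; S(2,+0) = 10.0700; S(2,+1) = 12.8015; S(2,+2) = 16.2739
  k=3: S(3,-3) = 4.9016; S(3,-2) = 6.2311; S(3,-1) = 7.9213; S(3,+0) = 10.0700; S(3,+1) = 12.8015; S(3,+2) = 16.2739; S(3,+3) = 20.6881
Terminal payoffs V(N, j) = max(S_T - K, 0):
  V(3,-3) = 0.000000; V(3,-2) = 0.000000; V(3,-1) = 0.000000; V(3,+0) = 1.110000; V(3,+1) = 3.841479; V(3,+2) = 7.313869; V(3,+3) = 11.728142
Backward induction: V(k, j) = exp(-r*dt) * [p_u * V(k+1, j+1) + p_m * V(k+1, j) + p_d * V(k+1, j-1)]
  V(2,-2) = exp(-r*dt) * [p_u*0.000000 + p_m*0.000000 + p_d*0.000000] = 0.000000
  V(2,-1) = exp(-r*dt) * [p_u*1.110000 + p_m*0.000000 + p_d*0.000000] = 0.207656
  V(2,+0) = exp(-r*dt) * [p_u*3.841479 + p_m*1.110000 + p_d*0.000000] = 1.443034
  V(2,+1) = exp(-r*dt) * [p_u*7.313869 + p_m*3.841479 + p_d*1.110000] = 4.029723
  V(2,+2) = exp(-r*dt) * [p_u*11.728142 + p_m*7.313869 + p_d*3.841479] = 7.501876
  V(1,-1) = exp(-r*dt) * [p_u*1.443034 + p_m*0.207656 + p_d*0.000000] = 0.405474
  V(1,+0) = exp(-r*dt) * [p_u*4.029723 + p_m*1.443034 + p_d*0.207656] = 1.724496
  V(1,+1) = exp(-r*dt) * [p_u*7.501876 + p_m*4.029723 + p_d*1.443034] = 4.234107
  V(0,+0) = exp(-r*dt) * [p_u*4.234107 + p_m*1.724496 + p_d*0.405474] = 1.973953

Answer: Price = V(0,0) = 1.9740


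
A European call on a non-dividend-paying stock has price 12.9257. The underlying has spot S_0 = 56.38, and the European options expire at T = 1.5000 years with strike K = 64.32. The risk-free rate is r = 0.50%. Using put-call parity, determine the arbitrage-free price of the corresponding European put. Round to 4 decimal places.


Answer: Put price = 20.3851

Derivation:
Put-call parity: C - P = S_0 * exp(-qT) - K * exp(-rT).
S_0 * exp(-qT) = 56.3800 * 1.00000000 = 56.38000000
K * exp(-rT) = 64.3200 * 0.99252805 = 63.83940449
P = C - S*exp(-qT) + K*exp(-rT)
P = 12.9257 - 56.38000000 + 63.83940449 = 20.3851


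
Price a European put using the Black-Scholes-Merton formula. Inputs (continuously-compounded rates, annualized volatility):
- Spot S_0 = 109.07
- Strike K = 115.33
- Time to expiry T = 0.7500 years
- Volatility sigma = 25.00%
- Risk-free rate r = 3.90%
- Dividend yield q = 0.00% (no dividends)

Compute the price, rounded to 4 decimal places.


Answer: Price = 11.0680

Derivation:
d1 = (ln(S/K) + (r - q + 0.5*sigma^2) * T) / (sigma * sqrt(T)) = -0.01441162
d2 = d1 - sigma * sqrt(T) = -0.23091797
exp(-rT) = 0.97117364; exp(-qT) = 1.00000000
P = K * exp(-rT) * N(-d2) - S_0 * exp(-qT) * N(-d1)
N(-d1) = 0.50574920; N(-d2) = 0.59131073
P = 115.3300 * 0.97117364 * 0.59131073 - 109.0700 * 1.00000000 * 0.50574920 = 11.0680


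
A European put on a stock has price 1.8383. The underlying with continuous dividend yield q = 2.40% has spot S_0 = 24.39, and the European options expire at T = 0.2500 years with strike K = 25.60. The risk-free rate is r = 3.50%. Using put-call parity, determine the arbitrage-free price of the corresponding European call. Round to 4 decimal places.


Answer: Call price = 0.7054

Derivation:
Put-call parity: C - P = S_0 * exp(-qT) - K * exp(-rT).
S_0 * exp(-qT) = 24.3900 * 0.99401796 = 24.24409814
K * exp(-rT) = 25.6000 * 0.99128817 = 25.37697715
C = P + S*exp(-qT) - K*exp(-rT)
C = 1.8383 + 24.24409814 - 25.37697715 = 0.7054


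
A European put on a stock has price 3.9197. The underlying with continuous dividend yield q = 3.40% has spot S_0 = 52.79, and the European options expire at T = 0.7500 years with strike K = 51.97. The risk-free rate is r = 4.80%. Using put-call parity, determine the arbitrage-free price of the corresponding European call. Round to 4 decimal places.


Answer: Call price = 5.2482

Derivation:
Put-call parity: C - P = S_0 * exp(-qT) - K * exp(-rT).
S_0 * exp(-qT) = 52.7900 * 0.97482238 = 51.46087339
K * exp(-rT) = 51.9700 * 0.96464029 = 50.13235605
C = P + S*exp(-qT) - K*exp(-rT)
C = 3.9197 + 51.46087339 - 50.13235605 = 5.2482


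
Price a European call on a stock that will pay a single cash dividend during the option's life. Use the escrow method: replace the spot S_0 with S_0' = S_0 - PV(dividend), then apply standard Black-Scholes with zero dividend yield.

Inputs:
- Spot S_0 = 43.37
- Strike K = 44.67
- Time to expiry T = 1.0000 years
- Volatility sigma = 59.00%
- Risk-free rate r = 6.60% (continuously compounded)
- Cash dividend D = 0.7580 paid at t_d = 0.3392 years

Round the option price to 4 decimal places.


PV(D) = D * exp(-r * t_d) = 0.7580 * 0.97786153 = 0.74121904
S_0' = S_0 - PV(D) = 43.3700 - 0.74121904 = 42.62878096
d1 = (ln(S_0'/K) + (r + sigma^2/2)*T) / (sigma*sqrt(T)) = 0.32758898
d2 = d1 - sigma*sqrt(T) = -0.26241102
exp(-rT) = 0.93613086
N(d1) = 0.62838877; N(d2) = 0.39650229
C = S_0' * N(d1) - K * exp(-rT) * N(d2) = 42.62878096 * 0.62838877 - 44.6700 * 0.93613086 * 0.39650229 = 10.2069

Answer: Price = 10.2069


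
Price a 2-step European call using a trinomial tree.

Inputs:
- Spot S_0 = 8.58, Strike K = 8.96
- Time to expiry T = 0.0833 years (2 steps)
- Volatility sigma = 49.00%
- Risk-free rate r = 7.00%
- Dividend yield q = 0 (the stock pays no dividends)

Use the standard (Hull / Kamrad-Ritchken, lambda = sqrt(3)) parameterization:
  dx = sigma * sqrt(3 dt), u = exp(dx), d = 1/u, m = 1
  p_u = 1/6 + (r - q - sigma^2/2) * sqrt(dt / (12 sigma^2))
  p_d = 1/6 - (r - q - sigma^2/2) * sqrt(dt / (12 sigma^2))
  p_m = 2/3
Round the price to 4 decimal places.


Answer: Price = V(0,0) = 0.3460

Derivation:
dt = T/N = 0.041650; dx = sigma*sqrt(3*dt) = 0.173207
u = exp(dx) = 1.189112; d = 1/u = 0.840964
p_u = 0.160649, p_m = 0.666667, p_d = 0.172684
Discount per step: exp(-r*dt) = 0.997089
Stock lattice S(k, j) with j the centered position index:
  k=0: S(0,+0) = 8.5800
  k=1: S(1,-1) = 7.2155; S(1,+0) = 8.5800; S(1,+1) = 10.2026
  k=2: S(2,-2) = 6.0680; S(2,-1) = 7.2155; S(2,+0) = 8.5800; S(2,+1) = 10.2026; S(2,+2) = 12.1320
Terminal payoffs V(N, j) = max(S_T - K, 0):
  V(2,-2) = 0.000000; V(2,-1) = 0.000000; V(2,+0) = 0.000000; V(2,+1) = 1.242578; V(2,+2) = 3.172004
Backward induction: V(k, j) = exp(-r*dt) * [p_u * V(k+1, j+1) + p_m * V(k+1, j) + p_d * V(k+1, j-1)]
  V(1,-1) = exp(-r*dt) * [p_u*0.000000 + p_m*0.000000 + p_d*0.000000] = 0.000000
  V(1,+0) = exp(-r*dt) * [p_u*1.242578 + p_m*0.000000 + p_d*0.000000] = 0.199038
  V(1,+1) = exp(-r*dt) * [p_u*3.172004 + p_m*1.242578 + p_d*0.000000] = 1.334070
  V(0,+0) = exp(-r*dt) * [p_u*1.334070 + p_m*0.199038 + p_d*0.000000] = 0.345999


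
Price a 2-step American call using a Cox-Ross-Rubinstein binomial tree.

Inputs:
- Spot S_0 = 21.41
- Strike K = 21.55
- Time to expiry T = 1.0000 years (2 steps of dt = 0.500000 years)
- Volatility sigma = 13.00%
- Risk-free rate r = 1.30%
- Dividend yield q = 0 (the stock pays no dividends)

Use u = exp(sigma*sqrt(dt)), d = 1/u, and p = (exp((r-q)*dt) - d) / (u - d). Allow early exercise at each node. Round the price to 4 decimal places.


Answer: Price = V(0,0) = 1.0839

Derivation:
dt = T/N = 0.500000
u = exp(sigma*sqrt(dt)) = 1.096281; d = 1/u = 0.912175
p = (exp((r-q)*dt) - d) / (u - d) = 0.512456
Discount per step: exp(-r*dt) = 0.993521
Stock lattice S(k, i) with i counting down-moves:
  k=0: S(0,0) = 21.4100
  k=1: S(1,0) = 23.4714; S(1,1) = 19.5297
  k=2: S(2,0) = 25.7312; S(2,1) = 21.4100; S(2,2) = 17.8145
Terminal payoffs V(N, i) = max(S_T - K, 0):
  V(2,0) = 4.181241; V(2,1) = 0.000000; V(2,2) = 0.000000
Backward induction: V(k, i) = exp(-r*dt) * [p * V(k+1, i) + (1-p) * V(k+1, i+1)]; then take max(V_cont, immediate exercise) for American.
  V(1,0) = exp(-r*dt) * [p*4.181241 + (1-p)*0.000000] = 2.128819; exercise = 1.921384; V(1,0) = max -> 2.128819
  V(1,1) = exp(-r*dt) * [p*0.000000 + (1-p)*0.000000] = 0.000000; exercise = 0.000000; V(1,1) = max -> 0.000000
  V(0,0) = exp(-r*dt) * [p*2.128819 + (1-p)*0.000000] = 1.083858; exercise = 0.000000; V(0,0) = max -> 1.083858


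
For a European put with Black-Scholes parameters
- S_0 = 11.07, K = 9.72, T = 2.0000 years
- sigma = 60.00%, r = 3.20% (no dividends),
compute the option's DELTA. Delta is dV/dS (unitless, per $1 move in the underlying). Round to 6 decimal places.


Answer: Delta = -0.256892

Derivation:
d1 = 0.6529578735; d2 = -0.1955702639
phi(d1) = 0.3223505937; exp(-qT) = 1.0000000000; exp(-rT) = 0.9380049995
N(-d1) = 0.2568917186
Delta = -exp(-qT) * N(-d1) = -1.0000000000 * 0.2568917186 = -0.256892


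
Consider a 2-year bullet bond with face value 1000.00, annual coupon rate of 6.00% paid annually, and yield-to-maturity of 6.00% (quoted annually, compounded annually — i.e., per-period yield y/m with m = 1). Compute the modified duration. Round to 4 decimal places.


Answer: Modified duration = 1.8334

Derivation:
Coupon per period c = face * coupon_rate / m = 60.000000
Periods per year m = 1; per-period yield y/m = 0.060000
Number of cashflows N = 2
Cashflows (t years, CF_t, discount factor 1/(1+y/m)^(m*t), PV):
  t = 1.0000: CF_t = 60.000000, DF = 0.943396, PV = 56.603774
  t = 2.0000: CF_t = 1060.000000, DF = 0.889996, PV = 943.396226
Price P = sum_t PV_t = 1000.000000
First compute Macaulay numerator sum_t t * PV_t:
  t * PV_t at t = 1.0000: 56.603774
  t * PV_t at t = 2.0000: 1886.792453
Macaulay duration D = 1943.396226 / 1000.000000 = 1.943396
Modified duration = D / (1 + y/m) = 1.943396 / (1 + 0.060000) = 1.833393
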